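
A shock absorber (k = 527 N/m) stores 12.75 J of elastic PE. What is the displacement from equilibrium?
x = √(2·PE/k) = √(2·12.75/527) = 0.22 m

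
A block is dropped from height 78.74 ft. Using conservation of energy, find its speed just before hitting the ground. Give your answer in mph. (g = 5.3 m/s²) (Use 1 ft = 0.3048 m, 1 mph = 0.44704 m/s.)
Convert to SI: h = 24.0 m
mgh = ½mv² ⇒ v = √(2gh) = √(2·5.3·24.0) = 15.9499 m/s = 35.68 mph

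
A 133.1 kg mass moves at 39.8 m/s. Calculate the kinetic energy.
KE = ½mv² = ½(133.1)(39.8)² = 105400 J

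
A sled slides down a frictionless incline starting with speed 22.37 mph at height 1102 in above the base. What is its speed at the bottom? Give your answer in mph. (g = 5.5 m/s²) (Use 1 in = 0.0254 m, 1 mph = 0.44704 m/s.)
Convert to SI: v₀ = 10.0003 m/s, h = 27.9908 m
½mv₀² + mgh = ½mv² ⇒ v = √(v₀² + 2gh) = √(10.0003² + 2·5.5·27.9908) = 20.1966 m/s = 45.18 mph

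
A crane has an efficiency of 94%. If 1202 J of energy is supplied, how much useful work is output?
W_out = η·W_in = 0.94·1202 = 1129.88 J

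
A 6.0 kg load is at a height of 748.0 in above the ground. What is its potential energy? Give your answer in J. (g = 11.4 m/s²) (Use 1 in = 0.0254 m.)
Convert to SI: m = 6.0 kg, h = 18.9992 m
PE = mgh = (6.0)(11.4)(18.9992) = 1300 J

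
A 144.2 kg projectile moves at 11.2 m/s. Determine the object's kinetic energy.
KE = ½mv² = ½(144.2)(11.2)² = 9044 J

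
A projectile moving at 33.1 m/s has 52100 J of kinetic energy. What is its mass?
m = 2·KE/v² = 2·52100/(33.1)² = 95.11 kg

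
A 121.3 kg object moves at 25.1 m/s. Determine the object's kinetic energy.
KE = ½mv² = ½(121.3)(25.1)² = 38210 J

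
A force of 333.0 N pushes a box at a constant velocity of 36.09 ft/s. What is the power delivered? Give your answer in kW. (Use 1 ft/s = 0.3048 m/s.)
Convert to SI: F = 333.0 N, v = 11.0002 m/s
P = Fv = (333.0)(11.0002) = 3663.08 W = 3.663 kW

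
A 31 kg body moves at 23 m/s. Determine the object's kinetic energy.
KE = ½mv² = ½(31)(23)² = 8199.5 J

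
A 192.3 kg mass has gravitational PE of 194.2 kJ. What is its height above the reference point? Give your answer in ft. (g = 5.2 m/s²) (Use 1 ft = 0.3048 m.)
Convert to SI: m = 192.3 kg, PE = 194200 J
h = PE/(mg) = 194200/(192.3·5.2) = 194.208 m = 637.2 ft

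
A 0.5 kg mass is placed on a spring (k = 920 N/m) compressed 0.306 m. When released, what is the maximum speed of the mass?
½kx² = ½mv² ⇒ v = x√(k/m) = (0.306)√(920/0.5) = 13.13 m/s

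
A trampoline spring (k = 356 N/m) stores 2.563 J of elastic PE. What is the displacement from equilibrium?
x = √(2·PE/k) = √(2·2.563/356) = 0.12 m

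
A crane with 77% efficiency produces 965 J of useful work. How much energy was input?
W_in = W_out/η = 965/0.77 = 1253 J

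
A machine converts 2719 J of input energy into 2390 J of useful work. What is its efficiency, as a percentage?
η = W_out/W_in = 2390/2719 = 87.9%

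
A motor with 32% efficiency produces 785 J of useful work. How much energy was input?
W_in = W_out/η = 785/0.32 = 2453 J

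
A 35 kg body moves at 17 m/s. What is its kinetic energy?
KE = ½mv² = ½(35)(17)² = 5057.5 J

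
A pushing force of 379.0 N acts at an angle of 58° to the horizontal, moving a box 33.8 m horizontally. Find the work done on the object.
W = F·d·cosθ = (379.0)(33.8)cos(58°) = 6788 J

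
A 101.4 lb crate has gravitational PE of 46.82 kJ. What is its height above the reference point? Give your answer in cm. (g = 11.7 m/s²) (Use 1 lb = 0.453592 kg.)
Convert to SI: m = 45.9942 kg, PE = 46820.0 J
h = PE/(mg) = 46820.0/(45.9942·11.7) = 87.0046 m = 8700 cm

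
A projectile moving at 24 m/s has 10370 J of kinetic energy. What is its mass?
m = 2·KE/v² = 2·10370/(24)² = 36.01 kg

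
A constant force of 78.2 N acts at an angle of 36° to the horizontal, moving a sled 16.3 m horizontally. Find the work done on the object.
W = F·d·cosθ = (78.2)(16.3)cos(36°) = 1031 J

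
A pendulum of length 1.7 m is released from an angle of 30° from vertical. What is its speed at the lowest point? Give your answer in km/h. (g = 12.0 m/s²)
h = L(1 − cosθ) = 1.7(1 − cos30°) = 0.227757 m
v = √(2gh) = √(2·12.0·0.227757) = 2.33798 m/s = 8.417 km/h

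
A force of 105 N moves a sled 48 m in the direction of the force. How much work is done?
W = F·d = (105)(48) = 5040 J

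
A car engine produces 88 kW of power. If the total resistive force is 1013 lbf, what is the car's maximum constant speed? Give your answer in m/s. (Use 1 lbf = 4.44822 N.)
Convert to SI: F = 4506.05 N
P = Fv ⇒ v = P/F = 88000 W/4506.05 N = 19.53 m/s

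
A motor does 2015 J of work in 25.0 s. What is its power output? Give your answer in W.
P = W/t = 2015.0/25.0 = 80.6 W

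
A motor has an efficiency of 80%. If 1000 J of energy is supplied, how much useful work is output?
W_out = η·W_in = 0.8·1000 = 800.0 J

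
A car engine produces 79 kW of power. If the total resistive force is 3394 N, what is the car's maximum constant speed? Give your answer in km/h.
P = Fv ⇒ v = P/F = 79000 W/3394.0 N = 23.27637 m/s = 83.79 km/h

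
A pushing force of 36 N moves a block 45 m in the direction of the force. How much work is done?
W = F·d = (36)(45) = 1620 J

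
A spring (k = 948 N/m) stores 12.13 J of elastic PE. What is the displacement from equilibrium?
x = √(2·PE/k) = √(2·12.13/948) = 0.16 m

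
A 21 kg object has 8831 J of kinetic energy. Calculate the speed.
v = √(2·KE/m) = √(2·8831/21) = 29.0 m/s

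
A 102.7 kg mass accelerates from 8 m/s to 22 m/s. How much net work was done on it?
W = ΔKE = ½m(v₂² − v₁²) = ½(102.7)(22² − 8²) = 21567.0 J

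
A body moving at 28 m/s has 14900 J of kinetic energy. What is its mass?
m = 2·KE/v² = 2·14900/(28)² = 38.01 kg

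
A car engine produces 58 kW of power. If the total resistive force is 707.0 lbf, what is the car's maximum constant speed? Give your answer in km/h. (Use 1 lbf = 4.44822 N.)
Convert to SI: F = 3144.89 N
P = Fv ⇒ v = P/F = 58000 W/3144.89 N = 18.4426 m/s = 66.39 km/h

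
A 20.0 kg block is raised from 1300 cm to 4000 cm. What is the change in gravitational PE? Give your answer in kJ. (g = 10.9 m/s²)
Convert to SI: m = 20.0 kg, Δh = 27.0 m
ΔPE = mgΔh = (20.0)(10.9)(27.0) = 5886.0 J = 5.886 kJ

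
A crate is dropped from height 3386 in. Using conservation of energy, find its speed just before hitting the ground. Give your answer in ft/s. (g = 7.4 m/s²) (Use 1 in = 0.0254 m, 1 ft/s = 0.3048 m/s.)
Convert to SI: h = 86.0044 m
mgh = ½mv² ⇒ v = √(2gh) = √(2·7.4·86.0044) = 35.6772 m/s = 117.1 ft/s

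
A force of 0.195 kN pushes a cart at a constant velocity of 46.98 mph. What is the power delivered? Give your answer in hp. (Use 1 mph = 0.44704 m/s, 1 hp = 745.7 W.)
Convert to SI: F = 195.0 N, v = 21.0019 m/s
P = Fv = (195.0)(21.0019) = 4095.38 W = 5.492 hp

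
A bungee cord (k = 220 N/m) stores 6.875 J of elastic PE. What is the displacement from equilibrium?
x = √(2·PE/k) = √(2·6.875/220) = 0.25 m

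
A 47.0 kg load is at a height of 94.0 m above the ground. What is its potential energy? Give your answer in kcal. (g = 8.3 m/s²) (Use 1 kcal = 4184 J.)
PE = mgh = (47.0)(8.3)(94.0) = 36669.4 J = 8.764 kcal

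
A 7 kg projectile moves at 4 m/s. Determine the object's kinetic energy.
KE = ½mv² = ½(7)(4)² = 56.0 J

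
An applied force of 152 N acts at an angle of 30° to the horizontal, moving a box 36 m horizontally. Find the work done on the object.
W = F·d·cosθ = (152)(36)cos(30°) = 4739 J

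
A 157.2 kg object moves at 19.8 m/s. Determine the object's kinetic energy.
KE = ½mv² = ½(157.2)(19.8)² = 30810 J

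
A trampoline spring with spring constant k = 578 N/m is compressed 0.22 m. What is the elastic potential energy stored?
PE = ½kx² = ½(578)(0.22)² = 13.99 J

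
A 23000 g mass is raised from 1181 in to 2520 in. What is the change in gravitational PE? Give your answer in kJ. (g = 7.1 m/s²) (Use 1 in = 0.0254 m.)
Convert to SI: m = 23.0 kg, Δh = 34.0106 m
ΔPE = mgΔh = (23.0)(7.1)(34.0106) = 5553.93 J = 5.554 kJ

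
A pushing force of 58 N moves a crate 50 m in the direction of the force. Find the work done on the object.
W = F·d = (58)(50) = 2900 J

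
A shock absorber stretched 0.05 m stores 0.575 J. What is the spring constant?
k = 2·PE/x² = 2·0.575/(0.05)² = 460.0 N/m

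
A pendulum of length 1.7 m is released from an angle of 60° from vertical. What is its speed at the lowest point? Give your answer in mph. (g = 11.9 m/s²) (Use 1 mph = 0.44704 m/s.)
h = L(1 − cosθ) = 1.7(1 − cos60°) = 0.85 m
v = √(2gh) = √(2·11.9·0.85) = 4.49778 m/s = 10.06 mph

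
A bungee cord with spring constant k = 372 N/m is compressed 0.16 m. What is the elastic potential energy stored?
PE = ½kx² = ½(372)(0.16)² = 4.762 J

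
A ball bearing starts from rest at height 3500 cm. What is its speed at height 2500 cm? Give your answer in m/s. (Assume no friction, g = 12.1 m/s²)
Convert to SI: h₁−h₂ = 10.0 m
mgh₁ = mgh₂ + ½mv² ⇒ v = √(2g(h₁−h₂)) = √(2·12.1·10.0) = 15.56 m/s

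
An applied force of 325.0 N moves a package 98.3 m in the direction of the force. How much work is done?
W = F·d = (325.0)(98.3) = 31950 J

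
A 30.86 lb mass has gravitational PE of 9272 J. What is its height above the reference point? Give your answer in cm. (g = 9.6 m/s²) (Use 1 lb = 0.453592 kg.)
Convert to SI: m = 13.9978 kg, PE = 9272.0 J
h = PE/(mg) = 9272.0/(13.9978·9.6) = 68.9987 m = 6900 cm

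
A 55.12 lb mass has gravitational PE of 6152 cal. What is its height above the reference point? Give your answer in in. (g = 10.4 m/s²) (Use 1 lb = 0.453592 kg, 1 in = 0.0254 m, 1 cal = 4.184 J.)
Convert to SI: m = 25.002 kg, PE = 25740.0 J
h = PE/(mg) = 25740.0/(25.002·10.4) = 98.992 m = 3897 in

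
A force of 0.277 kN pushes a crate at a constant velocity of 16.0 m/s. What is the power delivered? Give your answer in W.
Convert to SI: F = 277.0 N, v = 16.0 m/s
P = Fv = (277.0)(16.0) = 4432 W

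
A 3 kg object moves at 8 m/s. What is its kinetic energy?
KE = ½mv² = ½(3)(8)² = 96.0 J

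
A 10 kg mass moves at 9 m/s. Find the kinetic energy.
KE = ½mv² = ½(10)(9)² = 405.0 J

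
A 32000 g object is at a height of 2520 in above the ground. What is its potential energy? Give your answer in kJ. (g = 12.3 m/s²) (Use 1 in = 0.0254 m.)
Convert to SI: m = 32.0 kg, h = 64.008 m
PE = mgh = (32.0)(12.3)(64.008) = 25193.5 J = 25.19 kJ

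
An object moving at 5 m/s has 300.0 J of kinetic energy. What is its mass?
m = 2·KE/v² = 2·300.0/(5)² = 24.0 kg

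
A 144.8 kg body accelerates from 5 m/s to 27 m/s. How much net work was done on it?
W = ΔKE = ½m(v₂² − v₁²) = ½(144.8)(27² − 5²) = 50969.6 J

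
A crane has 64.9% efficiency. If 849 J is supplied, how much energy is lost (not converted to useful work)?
W_lost = W_in(1 − η) = 849·(1 − 0.649) = 298.0 J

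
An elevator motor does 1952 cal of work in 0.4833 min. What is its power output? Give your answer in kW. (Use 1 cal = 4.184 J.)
Convert to SI: W = 8167.17 J, t = 28.998 s
P = W/t = 8167.17/28.998 = 281.646 W = 0.2816 kW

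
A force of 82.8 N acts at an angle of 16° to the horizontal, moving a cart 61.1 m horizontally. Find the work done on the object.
W = F·d·cosθ = (82.8)(61.1)cos(16°) = 4863 J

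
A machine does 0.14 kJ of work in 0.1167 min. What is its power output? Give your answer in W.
Convert to SI: W = 140.0 J, t = 7.002 s
P = W/t = 140.0/7.002 = 19.99 W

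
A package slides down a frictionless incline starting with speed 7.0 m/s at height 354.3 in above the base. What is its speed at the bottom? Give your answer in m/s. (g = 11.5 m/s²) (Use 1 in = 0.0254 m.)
Convert to SI: v₀ = 7.0 m/s, h = 8.99922 m
½mv₀² + mgh = ½mv² ⇒ v = √(v₀² + 2gh) = √(7.0² + 2·11.5·8.99922) = 16.0 m/s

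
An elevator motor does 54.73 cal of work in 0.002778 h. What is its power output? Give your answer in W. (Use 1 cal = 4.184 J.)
Convert to SI: W = 228.99 J, t = 10.0008 s
P = W/t = 228.99/10.0008 = 22.9 W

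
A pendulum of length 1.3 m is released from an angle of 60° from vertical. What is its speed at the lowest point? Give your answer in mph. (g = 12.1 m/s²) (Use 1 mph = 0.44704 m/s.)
h = L(1 − cosθ) = 1.3(1 − cos60°) = 0.65 m
v = √(2gh) = √(2·12.1·0.65) = 3.96611 m/s = 8.872 mph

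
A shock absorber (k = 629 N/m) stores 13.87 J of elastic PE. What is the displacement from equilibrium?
x = √(2·PE/k) = √(2·13.87/629) = 0.21 m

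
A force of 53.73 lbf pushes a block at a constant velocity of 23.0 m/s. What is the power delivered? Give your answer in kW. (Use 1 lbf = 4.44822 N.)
Convert to SI: F = 239.003 N, v = 23.0 m/s
P = Fv = (239.003)(23.0) = 5497.07 W = 5.497 kW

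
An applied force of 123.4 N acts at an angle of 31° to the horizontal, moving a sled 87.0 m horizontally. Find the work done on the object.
W = F·d·cosθ = (123.4)(87.0)cos(31°) = 9202 J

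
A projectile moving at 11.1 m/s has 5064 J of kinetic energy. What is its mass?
m = 2·KE/v² = 2·5064/(11.1)² = 82.2 kg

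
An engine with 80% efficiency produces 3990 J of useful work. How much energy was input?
W_in = W_out/η = 3990/0.8 = 4988 J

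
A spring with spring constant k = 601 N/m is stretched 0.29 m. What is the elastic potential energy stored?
PE = ½kx² = ½(601)(0.29)² = 25.27 J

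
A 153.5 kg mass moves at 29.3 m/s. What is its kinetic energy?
KE = ½mv² = ½(153.5)(29.3)² = 65890 J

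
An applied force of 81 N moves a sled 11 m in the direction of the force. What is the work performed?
W = F·d = (81)(11) = 891.0 J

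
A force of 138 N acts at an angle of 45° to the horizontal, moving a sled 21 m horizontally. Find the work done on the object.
W = F·d·cosθ = (138)(21)cos(45°) = 2049 J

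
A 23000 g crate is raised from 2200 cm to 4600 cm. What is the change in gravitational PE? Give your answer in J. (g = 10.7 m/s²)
Convert to SI: m = 23.0 kg, Δh = 24.0 m
ΔPE = mgΔh = (23.0)(10.7)(24.0) = 5906 J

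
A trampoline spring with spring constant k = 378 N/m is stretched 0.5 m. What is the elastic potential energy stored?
PE = ½kx² = ½(378)(0.5)² = 47.25 J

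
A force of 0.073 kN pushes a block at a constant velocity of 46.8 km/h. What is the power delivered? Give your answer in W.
Convert to SI: F = 73.0 N, v = 13.0 m/s
P = Fv = (73.0)(13.0) = 949.0 W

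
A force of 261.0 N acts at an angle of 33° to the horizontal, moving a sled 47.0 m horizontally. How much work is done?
W = F·d·cosθ = (261.0)(47.0)cos(33°) = 10290 J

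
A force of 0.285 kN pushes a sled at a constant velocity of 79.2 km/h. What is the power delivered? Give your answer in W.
Convert to SI: F = 285.0 N, v = 22.0 m/s
P = Fv = (285.0)(22.0) = 6270 W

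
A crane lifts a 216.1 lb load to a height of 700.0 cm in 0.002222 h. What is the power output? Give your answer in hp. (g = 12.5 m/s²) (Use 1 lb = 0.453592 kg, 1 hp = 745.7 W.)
Convert to SI: m = 98.0212 kg, h = 7.0 m, t = 7.9992 s
P = mgh/t = (98.0212)(12.5)(7.0)/7.9992 = 1072.21 W = 1.438 hp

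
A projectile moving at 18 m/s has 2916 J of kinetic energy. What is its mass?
m = 2·KE/v² = 2·2916/(18)² = 18.0 kg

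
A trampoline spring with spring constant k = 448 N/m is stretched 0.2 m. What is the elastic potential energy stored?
PE = ½kx² = ½(448)(0.2)² = 8.96 J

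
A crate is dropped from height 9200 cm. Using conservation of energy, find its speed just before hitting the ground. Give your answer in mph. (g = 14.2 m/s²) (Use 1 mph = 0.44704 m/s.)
Convert to SI: h = 92.0 m
mgh = ½mv² ⇒ v = √(2gh) = √(2·14.2·92.0) = 51.1156 m/s = 114.3 mph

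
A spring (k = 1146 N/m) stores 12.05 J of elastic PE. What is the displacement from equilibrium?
x = √(2·PE/k) = √(2·12.05/1146) = 0.145 m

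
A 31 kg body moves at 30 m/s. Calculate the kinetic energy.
KE = ½mv² = ½(31)(30)² = 13950.0 J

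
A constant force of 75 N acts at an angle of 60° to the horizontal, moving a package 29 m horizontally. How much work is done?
W = F·d·cosθ = (75)(29)cos(60°) = 1088 J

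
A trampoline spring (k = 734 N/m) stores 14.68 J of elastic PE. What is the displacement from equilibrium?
x = √(2·PE/k) = √(2·14.68/734) = 0.2 m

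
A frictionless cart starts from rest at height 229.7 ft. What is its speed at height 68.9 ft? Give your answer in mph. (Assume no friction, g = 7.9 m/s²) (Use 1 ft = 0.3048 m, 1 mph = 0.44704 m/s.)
Convert to SI: h₁−h₂ = 49.0118 m
mgh₁ = mgh₂ + ½mv² ⇒ v = √(2g(h₁−h₂)) = √(2·7.9·49.0118) = 27.8278 m/s = 62.25 mph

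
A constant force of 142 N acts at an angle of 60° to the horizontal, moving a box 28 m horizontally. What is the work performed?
W = F·d·cosθ = (142)(28)cos(60°) = 1988 J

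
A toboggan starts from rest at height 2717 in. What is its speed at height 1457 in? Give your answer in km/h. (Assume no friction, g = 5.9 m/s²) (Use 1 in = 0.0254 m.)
Convert to SI: h₁−h₂ = 32.004 m
mgh₁ = mgh₂ + ½mv² ⇒ v = √(2g(h₁−h₂)) = √(2·5.9·32.004) = 19.4331 m/s = 69.96 km/h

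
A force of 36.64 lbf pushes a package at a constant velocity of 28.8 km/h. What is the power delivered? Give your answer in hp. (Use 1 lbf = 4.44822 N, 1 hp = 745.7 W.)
Convert to SI: F = 162.983 N, v = 8.0 m/s
P = Fv = (162.983)(8.0) = 1303.86 W = 1.749 hp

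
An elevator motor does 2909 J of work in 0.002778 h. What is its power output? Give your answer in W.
Convert to SI: W = 2909.0 J, t = 10.0008 s
P = W/t = 2909.0/10.0008 = 290.9 W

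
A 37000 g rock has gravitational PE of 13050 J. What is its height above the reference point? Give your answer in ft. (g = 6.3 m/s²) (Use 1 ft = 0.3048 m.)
Convert to SI: m = 37.0 kg, PE = 13050.0 J
h = PE/(mg) = 13050.0/(37.0·6.3) = 55.9846 m = 183.7 ft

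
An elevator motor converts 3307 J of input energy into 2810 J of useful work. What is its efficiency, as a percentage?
η = W_out/W_in = 2810/3307 = 84.97%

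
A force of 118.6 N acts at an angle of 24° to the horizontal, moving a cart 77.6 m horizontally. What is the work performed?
W = F·d·cosθ = (118.6)(77.6)cos(24°) = 8408 J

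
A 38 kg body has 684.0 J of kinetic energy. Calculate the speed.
v = √(2·KE/m) = √(2·684.0/38) = 6.0 m/s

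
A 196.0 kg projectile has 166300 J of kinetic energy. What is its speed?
v = √(2·KE/m) = √(2·166300/196.0) = 41.19 m/s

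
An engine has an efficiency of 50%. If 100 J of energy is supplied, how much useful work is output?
W_out = η·W_in = 0.5·100 = 50.0 J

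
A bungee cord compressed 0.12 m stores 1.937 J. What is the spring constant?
k = 2·PE/x² = 2·1.937/(0.12)² = 269.0 N/m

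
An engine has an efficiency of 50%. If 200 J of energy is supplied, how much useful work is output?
W_out = η·W_in = 0.5·200 = 100.0 J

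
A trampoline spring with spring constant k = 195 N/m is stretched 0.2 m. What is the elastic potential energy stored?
PE = ½kx² = ½(195)(0.2)² = 3.9 J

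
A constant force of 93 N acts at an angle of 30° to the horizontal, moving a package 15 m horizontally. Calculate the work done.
W = F·d·cosθ = (93)(15)cos(30°) = 1208 J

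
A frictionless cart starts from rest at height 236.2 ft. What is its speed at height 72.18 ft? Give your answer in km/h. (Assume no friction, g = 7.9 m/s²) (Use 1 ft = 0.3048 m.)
Convert to SI: h₁−h₂ = 49.9933 m
mgh₁ = mgh₂ + ½mv² ⇒ v = √(2g(h₁−h₂)) = √(2·7.9·49.9933) = 28.1051 m/s = 101.2 km/h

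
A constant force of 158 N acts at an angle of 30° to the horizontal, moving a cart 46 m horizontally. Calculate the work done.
W = F·d·cosθ = (158)(46)cos(30°) = 6294 J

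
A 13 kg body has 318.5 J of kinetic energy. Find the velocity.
v = √(2·KE/m) = √(2·318.5/13) = 7.0 m/s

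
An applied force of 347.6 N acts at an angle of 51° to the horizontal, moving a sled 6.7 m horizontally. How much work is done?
W = F·d·cosθ = (347.6)(6.7)cos(51°) = 1466 J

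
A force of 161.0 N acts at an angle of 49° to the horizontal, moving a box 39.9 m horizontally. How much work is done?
W = F·d·cosθ = (161.0)(39.9)cos(49°) = 4214 J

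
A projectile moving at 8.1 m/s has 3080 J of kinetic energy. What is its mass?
m = 2·KE/v² = 2·3080/(8.1)² = 93.89 kg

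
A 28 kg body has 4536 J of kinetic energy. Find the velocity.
v = √(2·KE/m) = √(2·4536/28) = 18.0 m/s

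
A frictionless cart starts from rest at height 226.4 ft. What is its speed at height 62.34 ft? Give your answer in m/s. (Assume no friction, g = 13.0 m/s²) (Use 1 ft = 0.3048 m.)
Convert to SI: h₁−h₂ = 50.0055 m
mgh₁ = mgh₂ + ½mv² ⇒ v = √(2g(h₁−h₂)) = √(2·13.0·50.0055) = 36.06 m/s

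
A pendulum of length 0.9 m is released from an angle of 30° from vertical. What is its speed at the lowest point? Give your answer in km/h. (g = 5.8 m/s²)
h = L(1 − cosθ) = 0.9(1 − cos30°) = 0.120577 m
v = √(2gh) = √(2·5.8·0.120577) = 1.18266 m/s = 4.258 km/h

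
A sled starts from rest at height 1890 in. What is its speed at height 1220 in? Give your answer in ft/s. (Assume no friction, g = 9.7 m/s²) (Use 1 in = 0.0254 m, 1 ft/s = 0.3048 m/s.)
Convert to SI: h₁−h₂ = 17.018 m
mgh₁ = mgh₂ + ½mv² ⇒ v = √(2g(h₁−h₂)) = √(2·9.7·17.018) = 18.17 m/s = 59.61 ft/s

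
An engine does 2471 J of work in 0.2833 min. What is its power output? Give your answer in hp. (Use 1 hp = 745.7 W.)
Convert to SI: W = 2471.0 J, t = 16.998 s
P = W/t = 2471.0/16.998 = 145.37 W = 0.1949 hp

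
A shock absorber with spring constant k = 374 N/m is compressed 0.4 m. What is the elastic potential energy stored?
PE = ½kx² = ½(374)(0.4)² = 29.92 J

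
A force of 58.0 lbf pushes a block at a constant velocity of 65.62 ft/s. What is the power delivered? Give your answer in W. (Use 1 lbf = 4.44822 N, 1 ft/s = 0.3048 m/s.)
Convert to SI: F = 257.997 N, v = 20.001 m/s
P = Fv = (257.997)(20.001) = 5160 W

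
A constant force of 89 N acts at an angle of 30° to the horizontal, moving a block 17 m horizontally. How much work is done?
W = F·d·cosθ = (89)(17)cos(30°) = 1310 J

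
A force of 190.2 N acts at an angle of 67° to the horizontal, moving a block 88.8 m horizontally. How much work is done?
W = F·d·cosθ = (190.2)(88.8)cos(67°) = 6599 J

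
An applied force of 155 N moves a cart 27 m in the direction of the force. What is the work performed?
W = F·d = (155)(27) = 4185 J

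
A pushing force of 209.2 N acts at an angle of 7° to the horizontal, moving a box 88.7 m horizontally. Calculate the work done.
W = F·d·cosθ = (209.2)(88.7)cos(7°) = 18420 J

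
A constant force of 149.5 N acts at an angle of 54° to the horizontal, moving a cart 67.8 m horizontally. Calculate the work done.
W = F·d·cosθ = (149.5)(67.8)cos(54°) = 5958 J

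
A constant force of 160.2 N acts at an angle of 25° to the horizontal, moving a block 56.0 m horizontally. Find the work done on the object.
W = F·d·cosθ = (160.2)(56.0)cos(25°) = 8131 J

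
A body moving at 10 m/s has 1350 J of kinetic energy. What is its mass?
m = 2·KE/v² = 2·1350/(10)² = 27.0 kg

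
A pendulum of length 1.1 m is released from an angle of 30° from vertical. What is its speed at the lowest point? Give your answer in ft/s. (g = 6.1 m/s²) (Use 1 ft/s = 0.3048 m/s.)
h = L(1 − cosθ) = 1.1(1 − cos30°) = 0.147372 m
v = √(2gh) = √(2·6.1·0.147372) = 1.34087 m/s = 4.399 ft/s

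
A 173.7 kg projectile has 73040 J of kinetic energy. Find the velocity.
v = √(2·KE/m) = √(2·73040/173.7) = 29.0 m/s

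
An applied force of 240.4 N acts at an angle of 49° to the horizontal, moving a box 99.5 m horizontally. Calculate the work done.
W = F·d·cosθ = (240.4)(99.5)cos(49°) = 15690 J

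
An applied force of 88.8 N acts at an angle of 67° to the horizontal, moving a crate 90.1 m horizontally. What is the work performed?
W = F·d·cosθ = (88.8)(90.1)cos(67°) = 3126 J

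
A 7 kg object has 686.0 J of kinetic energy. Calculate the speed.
v = √(2·KE/m) = √(2·686.0/7) = 14.0 m/s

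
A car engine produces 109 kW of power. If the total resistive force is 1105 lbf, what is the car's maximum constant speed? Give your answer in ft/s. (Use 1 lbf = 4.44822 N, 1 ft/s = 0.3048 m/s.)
Convert to SI: F = 4915.28 N
P = Fv ⇒ v = P/F = 109000 W/4915.28 N = 22.17573 m/s = 72.76 ft/s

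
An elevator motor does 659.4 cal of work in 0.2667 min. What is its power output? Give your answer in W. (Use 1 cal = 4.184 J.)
Convert to SI: W = 2758.93 J, t = 16.002 s
P = W/t = 2758.93/16.002 = 172.4 W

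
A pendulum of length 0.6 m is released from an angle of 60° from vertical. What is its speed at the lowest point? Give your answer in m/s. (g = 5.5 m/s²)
h = L(1 − cosθ) = 0.6(1 − cos60°) = 0.3 m
v = √(2gh) = √(2·5.5·0.3) = 1.817 m/s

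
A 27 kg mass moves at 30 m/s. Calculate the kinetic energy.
KE = ½mv² = ½(27)(30)² = 12150.0 J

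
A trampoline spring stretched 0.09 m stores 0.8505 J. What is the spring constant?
k = 2·PE/x² = 2·0.8505/(0.09)² = 210.0 N/m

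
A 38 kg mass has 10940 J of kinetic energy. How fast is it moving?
v = √(2·KE/m) = √(2·10940/38) = 24.0 m/s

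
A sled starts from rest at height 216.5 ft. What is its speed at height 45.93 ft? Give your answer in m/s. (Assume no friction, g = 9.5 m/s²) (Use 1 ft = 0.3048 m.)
Convert to SI: h₁−h₂ = 51.9897 m
mgh₁ = mgh₂ + ½mv² ⇒ v = √(2g(h₁−h₂)) = √(2·9.5·51.9897) = 31.43 m/s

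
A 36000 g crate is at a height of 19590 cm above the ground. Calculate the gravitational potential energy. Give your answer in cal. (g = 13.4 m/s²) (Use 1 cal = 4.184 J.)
Convert to SI: m = 36.0 kg, h = 195.9 m
PE = mgh = (36.0)(13.4)(195.9) = 94502.2 J = 22590 cal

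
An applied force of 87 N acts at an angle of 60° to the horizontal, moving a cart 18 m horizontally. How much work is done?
W = F·d·cosθ = (87)(18)cos(60°) = 783.0 J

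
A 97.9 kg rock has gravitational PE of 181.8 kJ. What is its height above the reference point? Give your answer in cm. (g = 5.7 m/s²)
Convert to SI: m = 97.9 kg, PE = 181800 J
h = PE/(mg) = 181800/(97.9·5.7) = 325.789 m = 32580 cm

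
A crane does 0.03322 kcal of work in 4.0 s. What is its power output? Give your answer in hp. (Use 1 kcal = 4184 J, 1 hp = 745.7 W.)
Convert to SI: W = 138.992 J, t = 4.0 s
P = W/t = 138.992/4.0 = 34.7481 W = 0.0466 hp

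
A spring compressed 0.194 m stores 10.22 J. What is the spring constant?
k = 2·PE/x² = 2·10.22/(0.194)² = 543.1 N/m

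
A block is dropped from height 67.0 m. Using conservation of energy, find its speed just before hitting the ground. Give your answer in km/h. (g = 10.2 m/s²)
mgh = ½mv² ⇒ v = √(2gh) = √(2·10.2·67.0) = 36.9703 m/s = 133.1 km/h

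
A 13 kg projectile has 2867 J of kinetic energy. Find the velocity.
v = √(2·KE/m) = √(2·2867/13) = 21.0 m/s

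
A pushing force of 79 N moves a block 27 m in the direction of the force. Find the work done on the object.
W = F·d = (79)(27) = 2133 J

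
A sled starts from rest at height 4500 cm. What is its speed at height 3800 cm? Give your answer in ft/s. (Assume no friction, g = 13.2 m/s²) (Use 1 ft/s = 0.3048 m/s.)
Convert to SI: h₁−h₂ = 7.0 m
mgh₁ = mgh₂ + ½mv² ⇒ v = √(2g(h₁−h₂)) = √(2·13.2·7.0) = 13.5941 m/s = 44.6 ft/s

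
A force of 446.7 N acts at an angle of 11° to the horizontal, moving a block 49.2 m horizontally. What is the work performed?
W = F·d·cosθ = (446.7)(49.2)cos(11°) = 21570 J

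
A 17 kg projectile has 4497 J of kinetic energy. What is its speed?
v = √(2·KE/m) = √(2·4497/17) = 23.0 m/s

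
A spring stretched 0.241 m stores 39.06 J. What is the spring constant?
k = 2·PE/x² = 2·39.06/(0.241)² = 1345 N/m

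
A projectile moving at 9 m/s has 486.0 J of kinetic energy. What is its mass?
m = 2·KE/v² = 2·486.0/(9)² = 12.0 kg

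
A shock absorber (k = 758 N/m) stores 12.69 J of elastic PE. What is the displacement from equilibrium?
x = √(2·PE/k) = √(2·12.69/758) = 0.183 m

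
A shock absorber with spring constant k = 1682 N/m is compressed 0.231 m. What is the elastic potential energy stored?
PE = ½kx² = ½(1682)(0.231)² = 44.88 J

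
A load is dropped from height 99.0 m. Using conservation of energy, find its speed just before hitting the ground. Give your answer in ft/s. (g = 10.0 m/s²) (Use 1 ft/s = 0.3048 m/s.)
mgh = ½mv² ⇒ v = √(2gh) = √(2·10.0·99.0) = 44.4972 m/s = 146.0 ft/s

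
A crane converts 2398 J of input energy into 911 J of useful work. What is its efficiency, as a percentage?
η = W_out/W_in = 911/2398 = 37.99%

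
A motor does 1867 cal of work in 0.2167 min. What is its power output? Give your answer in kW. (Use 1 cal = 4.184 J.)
Convert to SI: W = 7811.53 J, t = 13.002 s
P = W/t = 7811.53/13.002 = 600.794 W = 0.6008 kW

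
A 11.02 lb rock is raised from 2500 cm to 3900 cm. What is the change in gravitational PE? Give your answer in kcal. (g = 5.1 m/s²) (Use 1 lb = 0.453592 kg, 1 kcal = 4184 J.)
Convert to SI: m = 4.99858 kg, Δh = 14.0 m
ΔPE = mgΔh = (4.99858)(5.1)(14.0) = 356.899 J = 0.0853 kcal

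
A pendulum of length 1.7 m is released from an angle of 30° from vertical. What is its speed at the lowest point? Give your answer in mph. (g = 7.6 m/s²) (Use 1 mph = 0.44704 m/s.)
h = L(1 − cosθ) = 1.7(1 − cos30°) = 0.227757 m
v = √(2gh) = √(2·7.6·0.227757) = 1.86062 m/s = 4.162 mph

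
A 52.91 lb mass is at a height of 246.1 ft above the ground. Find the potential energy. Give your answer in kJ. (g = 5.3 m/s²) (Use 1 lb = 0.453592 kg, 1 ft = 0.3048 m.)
Convert to SI: m = 23.9996 kg, h = 75.0113 m
PE = mgh = (23.9996)(5.3)(75.0113) = 9541.26 J = 9.541 kJ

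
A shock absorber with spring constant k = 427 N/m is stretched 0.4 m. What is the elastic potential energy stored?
PE = ½kx² = ½(427)(0.4)² = 34.16 J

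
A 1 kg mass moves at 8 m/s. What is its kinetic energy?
KE = ½mv² = ½(1)(8)² = 32.0 J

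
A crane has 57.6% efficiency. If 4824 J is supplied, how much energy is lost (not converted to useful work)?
W_lost = W_in(1 − η) = 4824·(1 − 0.576) = 2045 J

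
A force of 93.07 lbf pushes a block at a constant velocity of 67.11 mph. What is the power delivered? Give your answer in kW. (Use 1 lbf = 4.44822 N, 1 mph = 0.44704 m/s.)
Convert to SI: F = 413.996 N, v = 30.0009 m/s
P = Fv = (413.996)(30.0009) = 12420.2 W = 12.42 kW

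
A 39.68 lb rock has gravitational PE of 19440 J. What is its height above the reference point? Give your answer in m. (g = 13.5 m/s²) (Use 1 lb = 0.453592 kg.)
Convert to SI: m = 17.9985 kg, PE = 19440.0 J
h = PE/(mg) = 19440.0/(17.9985·13.5) = 80.01 m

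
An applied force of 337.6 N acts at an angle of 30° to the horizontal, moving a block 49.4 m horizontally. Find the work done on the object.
W = F·d·cosθ = (337.6)(49.4)cos(30°) = 14440 J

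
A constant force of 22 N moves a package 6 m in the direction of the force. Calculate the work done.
W = F·d = (22)(6) = 132.0 J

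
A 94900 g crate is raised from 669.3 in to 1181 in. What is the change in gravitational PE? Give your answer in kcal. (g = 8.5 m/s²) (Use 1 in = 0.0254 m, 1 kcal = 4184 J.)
Convert to SI: m = 94.9 kg, Δh = 12.9972 m
ΔPE = mgΔh = (94.9)(8.5)(12.9972) = 10484.2 J = 2.506 kcal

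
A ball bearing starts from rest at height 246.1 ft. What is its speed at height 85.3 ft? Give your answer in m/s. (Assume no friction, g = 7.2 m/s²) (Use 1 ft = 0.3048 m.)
Convert to SI: h₁−h₂ = 49.0118 m
mgh₁ = mgh₂ + ½mv² ⇒ v = √(2g(h₁−h₂)) = √(2·7.2·49.0118) = 26.57 m/s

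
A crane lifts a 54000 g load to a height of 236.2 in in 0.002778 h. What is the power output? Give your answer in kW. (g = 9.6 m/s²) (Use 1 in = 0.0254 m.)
Convert to SI: m = 54.0 kg, h = 5.99948 m, t = 10.0008 s
P = mgh/t = (54.0)(9.6)(5.99948)/10.0008 = 310.988 W = 0.311 kW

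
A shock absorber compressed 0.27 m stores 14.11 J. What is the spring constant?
k = 2·PE/x² = 2·14.11/(0.27)² = 387.1 N/m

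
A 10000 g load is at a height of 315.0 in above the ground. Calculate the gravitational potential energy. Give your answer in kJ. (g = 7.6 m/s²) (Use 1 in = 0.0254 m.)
Convert to SI: m = 10.0 kg, h = 8.001 m
PE = mgh = (10.0)(7.6)(8.001) = 608.076 J = 0.6081 kJ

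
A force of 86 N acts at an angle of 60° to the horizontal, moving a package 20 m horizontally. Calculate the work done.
W = F·d·cosθ = (86)(20)cos(60°) = 860.0 J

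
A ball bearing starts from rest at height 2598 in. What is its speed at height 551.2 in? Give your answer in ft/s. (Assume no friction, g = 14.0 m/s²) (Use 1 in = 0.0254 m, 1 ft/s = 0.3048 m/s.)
Convert to SI: h₁−h₂ = 51.9887 m
mgh₁ = mgh₂ + ½mv² ⇒ v = √(2g(h₁−h₂)) = √(2·14.0·51.9887) = 38.1534 m/s = 125.2 ft/s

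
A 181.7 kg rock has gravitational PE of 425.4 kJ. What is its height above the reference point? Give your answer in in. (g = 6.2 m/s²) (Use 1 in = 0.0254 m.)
Convert to SI: m = 181.7 kg, PE = 425400 J
h = PE/(mg) = 425400/(181.7·6.2) = 377.616 m = 14870 in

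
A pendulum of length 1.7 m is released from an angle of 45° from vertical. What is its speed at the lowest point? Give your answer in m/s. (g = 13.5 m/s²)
h = L(1 − cosθ) = 1.7(1 − cos45°) = 0.497918 m
v = √(2gh) = √(2·13.5·0.497918) = 3.667 m/s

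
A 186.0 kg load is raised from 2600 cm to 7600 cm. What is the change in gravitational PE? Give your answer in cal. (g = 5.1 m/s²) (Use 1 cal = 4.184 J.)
Convert to SI: m = 186.0 kg, Δh = 50.0 m
ΔPE = mgΔh = (186.0)(5.1)(50.0) = 47430.0 J = 11340 cal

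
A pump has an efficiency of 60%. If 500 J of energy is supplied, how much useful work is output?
W_out = η·W_in = 0.6·500 = 300.0 J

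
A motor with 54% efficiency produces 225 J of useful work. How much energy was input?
W_in = W_out/η = 225/0.54 = 416.7 J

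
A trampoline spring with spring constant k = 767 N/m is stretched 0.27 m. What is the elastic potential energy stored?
PE = ½kx² = ½(767)(0.27)² = 27.96 J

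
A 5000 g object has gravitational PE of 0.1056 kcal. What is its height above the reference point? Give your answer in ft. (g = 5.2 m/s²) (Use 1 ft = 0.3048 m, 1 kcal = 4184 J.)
Convert to SI: m = 5.0 kg, PE = 441.83 J
h = PE/(mg) = 441.83/(5.0·5.2) = 16.9935 m = 55.75 ft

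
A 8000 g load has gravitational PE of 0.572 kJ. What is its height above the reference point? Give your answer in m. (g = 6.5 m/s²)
Convert to SI: m = 8.0 kg, PE = 572.0 J
h = PE/(mg) = 572.0/(8.0·6.5) = 11.0 m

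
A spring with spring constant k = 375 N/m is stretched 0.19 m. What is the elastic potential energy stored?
PE = ½kx² = ½(375)(0.19)² = 6.769 J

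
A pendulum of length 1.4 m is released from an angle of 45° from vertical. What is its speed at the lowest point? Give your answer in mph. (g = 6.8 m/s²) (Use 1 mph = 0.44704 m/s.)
h = L(1 − cosθ) = 1.4(1 − cos45°) = 0.410051 m
v = √(2gh) = √(2·6.8·0.410051) = 2.3615 m/s = 5.283 mph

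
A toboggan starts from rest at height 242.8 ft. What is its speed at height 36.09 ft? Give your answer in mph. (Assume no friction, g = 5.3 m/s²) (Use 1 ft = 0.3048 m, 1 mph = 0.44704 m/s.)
Convert to SI: h₁−h₂ = 63.0052 m
mgh₁ = mgh₂ + ½mv² ⇒ v = √(2g(h₁−h₂)) = √(2·5.3·63.0052) = 25.8429 m/s = 57.81 mph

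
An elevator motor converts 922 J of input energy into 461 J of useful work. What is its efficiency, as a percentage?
η = W_out/W_in = 461/922 = 50.0%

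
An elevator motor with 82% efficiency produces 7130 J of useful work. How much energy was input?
W_in = W_out/η = 7130/0.82 = 8695 J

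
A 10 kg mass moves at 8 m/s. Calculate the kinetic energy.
KE = ½mv² = ½(10)(8)² = 320.0 J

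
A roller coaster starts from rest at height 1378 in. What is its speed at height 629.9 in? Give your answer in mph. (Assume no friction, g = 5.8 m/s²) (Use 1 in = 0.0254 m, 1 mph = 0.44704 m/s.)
Convert to SI: h₁−h₂ = 19.0017 m
mgh₁ = mgh₂ + ½mv² ⇒ v = √(2g(h₁−h₂)) = √(2·5.8·19.0017) = 14.8466 m/s = 33.21 mph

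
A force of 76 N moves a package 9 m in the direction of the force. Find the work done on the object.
W = F·d = (76)(9) = 684.0 J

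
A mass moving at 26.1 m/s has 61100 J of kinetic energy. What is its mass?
m = 2·KE/v² = 2·61100/(26.1)² = 179.4 kg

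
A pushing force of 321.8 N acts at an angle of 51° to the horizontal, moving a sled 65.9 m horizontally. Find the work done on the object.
W = F·d·cosθ = (321.8)(65.9)cos(51°) = 13350 J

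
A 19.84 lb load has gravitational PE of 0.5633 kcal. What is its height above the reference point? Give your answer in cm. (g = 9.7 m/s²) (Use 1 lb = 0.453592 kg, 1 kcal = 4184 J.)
Convert to SI: m = 8.99927 kg, PE = 2356.85 J
h = PE/(mg) = 2356.85/(8.99927·9.7) = 26.9993 m = 2700 cm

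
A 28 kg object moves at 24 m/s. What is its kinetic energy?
KE = ½mv² = ½(28)(24)² = 8064.0 J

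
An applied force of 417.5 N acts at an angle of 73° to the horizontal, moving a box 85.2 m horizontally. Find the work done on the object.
W = F·d·cosθ = (417.5)(85.2)cos(73°) = 10400 J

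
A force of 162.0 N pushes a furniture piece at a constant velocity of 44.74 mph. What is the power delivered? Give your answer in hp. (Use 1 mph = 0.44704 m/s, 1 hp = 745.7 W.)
Convert to SI: F = 162.0 N, v = 20.0006 m/s
P = Fv = (162.0)(20.0006) = 3240.09 W = 4.345 hp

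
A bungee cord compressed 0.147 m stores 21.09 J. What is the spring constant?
k = 2·PE/x² = 2·21.09/(0.147)² = 1952 N/m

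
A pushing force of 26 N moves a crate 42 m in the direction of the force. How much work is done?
W = F·d = (26)(42) = 1092 J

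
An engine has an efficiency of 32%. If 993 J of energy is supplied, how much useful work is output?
W_out = η·W_in = 0.32·993 = 317.76 J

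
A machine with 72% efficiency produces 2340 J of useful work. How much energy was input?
W_in = W_out/η = 2340/0.72 = 3250 J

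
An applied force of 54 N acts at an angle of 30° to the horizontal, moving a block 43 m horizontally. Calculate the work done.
W = F·d·cosθ = (54)(43)cos(30°) = 2011 J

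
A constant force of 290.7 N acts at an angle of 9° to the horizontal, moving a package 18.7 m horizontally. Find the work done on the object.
W = F·d·cosθ = (290.7)(18.7)cos(9°) = 5369 J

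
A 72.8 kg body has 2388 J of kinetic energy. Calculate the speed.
v = √(2·KE/m) = √(2·2388/72.8) = 8.1 m/s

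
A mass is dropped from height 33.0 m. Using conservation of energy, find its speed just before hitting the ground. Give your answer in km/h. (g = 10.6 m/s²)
mgh = ½mv² ⇒ v = √(2gh) = √(2·10.6·33.0) = 26.45 m/s = 95.22 km/h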